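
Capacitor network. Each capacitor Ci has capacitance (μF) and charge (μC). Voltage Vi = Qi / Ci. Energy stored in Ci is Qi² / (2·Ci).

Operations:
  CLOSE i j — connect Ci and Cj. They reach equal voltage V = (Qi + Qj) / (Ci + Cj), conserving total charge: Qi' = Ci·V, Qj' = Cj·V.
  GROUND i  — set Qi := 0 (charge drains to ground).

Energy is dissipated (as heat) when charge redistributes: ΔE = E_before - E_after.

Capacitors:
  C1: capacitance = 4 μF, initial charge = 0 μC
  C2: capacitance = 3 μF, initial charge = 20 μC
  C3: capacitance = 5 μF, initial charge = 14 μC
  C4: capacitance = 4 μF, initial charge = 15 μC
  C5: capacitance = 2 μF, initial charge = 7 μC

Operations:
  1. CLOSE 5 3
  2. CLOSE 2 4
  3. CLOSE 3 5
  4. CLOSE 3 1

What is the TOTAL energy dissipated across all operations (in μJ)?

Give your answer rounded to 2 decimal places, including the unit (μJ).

Initial: C1(4μF, Q=0μC, V=0.00V), C2(3μF, Q=20μC, V=6.67V), C3(5μF, Q=14μC, V=2.80V), C4(4μF, Q=15μC, V=3.75V), C5(2μF, Q=7μC, V=3.50V)
Op 1: CLOSE 5-3: Q_total=21.00, C_total=7.00, V=3.00; Q5=6.00, Q3=15.00; dissipated=0.350
Op 2: CLOSE 2-4: Q_total=35.00, C_total=7.00, V=5.00; Q2=15.00, Q4=20.00; dissipated=7.292
Op 3: CLOSE 3-5: Q_total=21.00, C_total=7.00, V=3.00; Q3=15.00, Q5=6.00; dissipated=0.000
Op 4: CLOSE 3-1: Q_total=15.00, C_total=9.00, V=1.67; Q3=8.33, Q1=6.67; dissipated=10.000
Total dissipated: 17.642 μJ

Answer: 17.64 μJ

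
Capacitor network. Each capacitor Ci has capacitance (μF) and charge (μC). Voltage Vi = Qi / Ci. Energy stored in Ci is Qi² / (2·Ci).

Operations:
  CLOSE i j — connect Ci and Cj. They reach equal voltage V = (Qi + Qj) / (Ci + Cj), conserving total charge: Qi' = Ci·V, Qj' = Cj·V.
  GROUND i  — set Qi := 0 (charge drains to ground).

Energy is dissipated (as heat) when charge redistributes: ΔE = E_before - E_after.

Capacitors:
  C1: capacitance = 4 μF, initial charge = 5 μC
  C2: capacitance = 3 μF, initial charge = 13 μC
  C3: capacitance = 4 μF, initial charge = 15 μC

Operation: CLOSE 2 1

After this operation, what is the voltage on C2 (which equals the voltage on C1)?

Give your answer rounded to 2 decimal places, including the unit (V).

Initial: C1(4μF, Q=5μC, V=1.25V), C2(3μF, Q=13μC, V=4.33V), C3(4μF, Q=15μC, V=3.75V)
Op 1: CLOSE 2-1: Q_total=18.00, C_total=7.00, V=2.57; Q2=7.71, Q1=10.29; dissipated=8.149

Answer: 2.57 V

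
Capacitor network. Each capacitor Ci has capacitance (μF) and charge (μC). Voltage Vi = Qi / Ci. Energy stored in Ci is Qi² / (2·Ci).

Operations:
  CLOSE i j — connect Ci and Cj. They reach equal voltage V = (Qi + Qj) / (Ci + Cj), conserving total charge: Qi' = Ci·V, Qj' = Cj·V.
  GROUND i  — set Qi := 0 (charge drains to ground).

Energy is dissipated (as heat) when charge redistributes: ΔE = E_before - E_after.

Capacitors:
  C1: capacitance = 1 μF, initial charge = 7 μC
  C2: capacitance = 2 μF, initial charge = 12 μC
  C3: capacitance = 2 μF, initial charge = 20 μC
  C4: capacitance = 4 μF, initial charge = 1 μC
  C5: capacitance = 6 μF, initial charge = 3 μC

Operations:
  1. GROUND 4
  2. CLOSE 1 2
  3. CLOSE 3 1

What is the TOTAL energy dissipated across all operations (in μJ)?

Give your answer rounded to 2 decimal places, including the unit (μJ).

Initial: C1(1μF, Q=7μC, V=7.00V), C2(2μF, Q=12μC, V=6.00V), C3(2μF, Q=20μC, V=10.00V), C4(4μF, Q=1μC, V=0.25V), C5(6μF, Q=3μC, V=0.50V)
Op 1: GROUND 4: Q4=0; energy lost=0.125
Op 2: CLOSE 1-2: Q_total=19.00, C_total=3.00, V=6.33; Q1=6.33, Q2=12.67; dissipated=0.333
Op 3: CLOSE 3-1: Q_total=26.33, C_total=3.00, V=8.78; Q3=17.56, Q1=8.78; dissipated=4.481
Total dissipated: 4.940 μJ

Answer: 4.94 μJ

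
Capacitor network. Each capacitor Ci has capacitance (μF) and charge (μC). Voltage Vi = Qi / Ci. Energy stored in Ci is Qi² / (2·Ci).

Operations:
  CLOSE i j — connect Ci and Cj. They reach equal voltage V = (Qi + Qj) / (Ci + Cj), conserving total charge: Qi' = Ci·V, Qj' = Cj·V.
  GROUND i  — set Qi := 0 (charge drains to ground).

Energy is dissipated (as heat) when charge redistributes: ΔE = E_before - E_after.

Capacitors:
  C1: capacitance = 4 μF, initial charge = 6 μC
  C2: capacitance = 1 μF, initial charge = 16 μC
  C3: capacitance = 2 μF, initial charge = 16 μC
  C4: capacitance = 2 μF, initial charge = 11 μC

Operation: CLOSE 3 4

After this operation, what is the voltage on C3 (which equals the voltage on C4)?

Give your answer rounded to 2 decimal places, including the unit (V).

Initial: C1(4μF, Q=6μC, V=1.50V), C2(1μF, Q=16μC, V=16.00V), C3(2μF, Q=16μC, V=8.00V), C4(2μF, Q=11μC, V=5.50V)
Op 1: CLOSE 3-4: Q_total=27.00, C_total=4.00, V=6.75; Q3=13.50, Q4=13.50; dissipated=3.125

Answer: 6.75 V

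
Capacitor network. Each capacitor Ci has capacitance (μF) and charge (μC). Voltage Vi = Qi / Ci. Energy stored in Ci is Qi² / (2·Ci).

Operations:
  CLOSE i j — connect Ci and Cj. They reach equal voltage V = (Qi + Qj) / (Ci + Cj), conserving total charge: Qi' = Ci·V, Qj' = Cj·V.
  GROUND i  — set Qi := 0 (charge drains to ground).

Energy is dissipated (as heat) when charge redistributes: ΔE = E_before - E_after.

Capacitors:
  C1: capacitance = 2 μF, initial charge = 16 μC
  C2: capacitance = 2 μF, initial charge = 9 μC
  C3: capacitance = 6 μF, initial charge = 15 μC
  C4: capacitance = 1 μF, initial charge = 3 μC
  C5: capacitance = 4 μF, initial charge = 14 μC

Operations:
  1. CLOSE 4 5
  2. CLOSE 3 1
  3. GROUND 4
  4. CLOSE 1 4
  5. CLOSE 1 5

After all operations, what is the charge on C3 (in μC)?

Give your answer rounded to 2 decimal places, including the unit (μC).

Answer: 23.25 μC

Derivation:
Initial: C1(2μF, Q=16μC, V=8.00V), C2(2μF, Q=9μC, V=4.50V), C3(6μF, Q=15μC, V=2.50V), C4(1μF, Q=3μC, V=3.00V), C5(4μF, Q=14μC, V=3.50V)
Op 1: CLOSE 4-5: Q_total=17.00, C_total=5.00, V=3.40; Q4=3.40, Q5=13.60; dissipated=0.100
Op 2: CLOSE 3-1: Q_total=31.00, C_total=8.00, V=3.88; Q3=23.25, Q1=7.75; dissipated=22.688
Op 3: GROUND 4: Q4=0; energy lost=5.780
Op 4: CLOSE 1-4: Q_total=7.75, C_total=3.00, V=2.58; Q1=5.17, Q4=2.58; dissipated=5.005
Op 5: CLOSE 1-5: Q_total=18.77, C_total=6.00, V=3.13; Q1=6.26, Q5=12.51; dissipated=0.445
Final charges: Q1=6.26, Q2=9.00, Q3=23.25, Q4=2.58, Q5=12.51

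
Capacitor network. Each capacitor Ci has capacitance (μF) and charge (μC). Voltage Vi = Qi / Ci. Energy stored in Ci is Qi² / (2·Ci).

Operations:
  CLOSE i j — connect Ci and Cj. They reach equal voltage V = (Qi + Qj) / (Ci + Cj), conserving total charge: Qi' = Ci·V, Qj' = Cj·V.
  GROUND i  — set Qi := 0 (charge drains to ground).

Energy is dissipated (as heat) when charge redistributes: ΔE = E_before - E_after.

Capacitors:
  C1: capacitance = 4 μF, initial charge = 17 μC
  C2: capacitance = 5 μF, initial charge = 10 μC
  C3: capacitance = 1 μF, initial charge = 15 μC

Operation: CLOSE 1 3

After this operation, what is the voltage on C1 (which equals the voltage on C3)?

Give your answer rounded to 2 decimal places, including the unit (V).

Answer: 6.40 V

Derivation:
Initial: C1(4μF, Q=17μC, V=4.25V), C2(5μF, Q=10μC, V=2.00V), C3(1μF, Q=15μC, V=15.00V)
Op 1: CLOSE 1-3: Q_total=32.00, C_total=5.00, V=6.40; Q1=25.60, Q3=6.40; dissipated=46.225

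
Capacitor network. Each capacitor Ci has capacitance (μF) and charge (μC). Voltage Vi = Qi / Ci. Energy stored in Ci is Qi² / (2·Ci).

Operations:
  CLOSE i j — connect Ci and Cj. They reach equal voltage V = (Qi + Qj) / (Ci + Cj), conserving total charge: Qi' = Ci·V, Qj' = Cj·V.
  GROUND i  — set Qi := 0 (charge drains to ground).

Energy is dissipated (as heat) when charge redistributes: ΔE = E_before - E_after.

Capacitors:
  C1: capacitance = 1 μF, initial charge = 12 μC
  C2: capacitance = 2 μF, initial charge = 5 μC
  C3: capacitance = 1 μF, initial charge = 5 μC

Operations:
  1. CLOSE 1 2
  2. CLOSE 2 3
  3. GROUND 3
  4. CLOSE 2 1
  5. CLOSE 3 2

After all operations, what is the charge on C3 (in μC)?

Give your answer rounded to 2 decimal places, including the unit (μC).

Initial: C1(1μF, Q=12μC, V=12.00V), C2(2μF, Q=5μC, V=2.50V), C3(1μF, Q=5μC, V=5.00V)
Op 1: CLOSE 1-2: Q_total=17.00, C_total=3.00, V=5.67; Q1=5.67, Q2=11.33; dissipated=30.083
Op 2: CLOSE 2-3: Q_total=16.33, C_total=3.00, V=5.44; Q2=10.89, Q3=5.44; dissipated=0.148
Op 3: GROUND 3: Q3=0; energy lost=14.821
Op 4: CLOSE 2-1: Q_total=16.56, C_total=3.00, V=5.52; Q2=11.04, Q1=5.52; dissipated=0.016
Op 5: CLOSE 3-2: Q_total=11.04, C_total=3.00, V=3.68; Q3=3.68, Q2=7.36; dissipated=10.151
Final charges: Q1=5.52, Q2=7.36, Q3=3.68

Answer: 3.68 μC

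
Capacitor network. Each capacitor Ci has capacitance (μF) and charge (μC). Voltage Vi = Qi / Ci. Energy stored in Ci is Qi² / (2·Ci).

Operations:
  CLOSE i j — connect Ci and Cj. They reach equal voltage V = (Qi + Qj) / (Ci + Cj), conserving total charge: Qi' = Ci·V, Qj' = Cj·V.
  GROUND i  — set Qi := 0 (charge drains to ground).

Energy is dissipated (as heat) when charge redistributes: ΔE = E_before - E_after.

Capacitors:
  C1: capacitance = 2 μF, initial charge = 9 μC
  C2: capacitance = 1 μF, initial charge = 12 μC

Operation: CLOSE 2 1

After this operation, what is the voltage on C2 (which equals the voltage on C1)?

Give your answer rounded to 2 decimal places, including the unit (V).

Initial: C1(2μF, Q=9μC, V=4.50V), C2(1μF, Q=12μC, V=12.00V)
Op 1: CLOSE 2-1: Q_total=21.00, C_total=3.00, V=7.00; Q2=7.00, Q1=14.00; dissipated=18.750

Answer: 7.00 V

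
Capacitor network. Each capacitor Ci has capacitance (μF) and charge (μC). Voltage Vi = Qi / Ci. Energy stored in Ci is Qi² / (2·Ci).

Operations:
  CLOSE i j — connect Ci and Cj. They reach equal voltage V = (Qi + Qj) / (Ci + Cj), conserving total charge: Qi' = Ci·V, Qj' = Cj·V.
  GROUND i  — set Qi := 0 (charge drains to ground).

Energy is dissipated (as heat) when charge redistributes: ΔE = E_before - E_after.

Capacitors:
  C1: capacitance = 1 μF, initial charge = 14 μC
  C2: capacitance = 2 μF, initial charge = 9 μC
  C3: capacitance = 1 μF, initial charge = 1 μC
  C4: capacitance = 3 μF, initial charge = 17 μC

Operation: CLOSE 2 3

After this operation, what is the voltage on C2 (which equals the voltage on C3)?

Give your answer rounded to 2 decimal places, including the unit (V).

Initial: C1(1μF, Q=14μC, V=14.00V), C2(2μF, Q=9μC, V=4.50V), C3(1μF, Q=1μC, V=1.00V), C4(3μF, Q=17μC, V=5.67V)
Op 1: CLOSE 2-3: Q_total=10.00, C_total=3.00, V=3.33; Q2=6.67, Q3=3.33; dissipated=4.083

Answer: 3.33 V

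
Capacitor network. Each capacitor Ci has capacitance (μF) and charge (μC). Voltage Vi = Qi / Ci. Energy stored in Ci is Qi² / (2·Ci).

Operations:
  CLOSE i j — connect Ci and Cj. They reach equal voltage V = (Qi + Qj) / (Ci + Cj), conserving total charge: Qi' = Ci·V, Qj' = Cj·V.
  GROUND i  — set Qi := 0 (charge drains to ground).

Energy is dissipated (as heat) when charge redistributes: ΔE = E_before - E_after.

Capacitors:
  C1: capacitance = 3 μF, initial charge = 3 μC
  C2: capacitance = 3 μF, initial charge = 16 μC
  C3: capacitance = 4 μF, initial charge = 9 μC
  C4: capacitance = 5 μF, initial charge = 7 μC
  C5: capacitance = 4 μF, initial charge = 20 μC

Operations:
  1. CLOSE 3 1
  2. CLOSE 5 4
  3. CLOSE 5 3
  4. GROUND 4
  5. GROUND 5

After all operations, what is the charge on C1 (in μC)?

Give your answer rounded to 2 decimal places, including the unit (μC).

Initial: C1(3μF, Q=3μC, V=1.00V), C2(3μF, Q=16μC, V=5.33V), C3(4μF, Q=9μC, V=2.25V), C4(5μF, Q=7μC, V=1.40V), C5(4μF, Q=20μC, V=5.00V)
Op 1: CLOSE 3-1: Q_total=12.00, C_total=7.00, V=1.71; Q3=6.86, Q1=5.14; dissipated=1.339
Op 2: CLOSE 5-4: Q_total=27.00, C_total=9.00, V=3.00; Q5=12.00, Q4=15.00; dissipated=14.400
Op 3: CLOSE 5-3: Q_total=18.86, C_total=8.00, V=2.36; Q5=9.43, Q3=9.43; dissipated=1.653
Op 4: GROUND 4: Q4=0; energy lost=22.500
Op 5: GROUND 5: Q5=0; energy lost=11.112
Final charges: Q1=5.14, Q2=16.00, Q3=9.43, Q4=0.00, Q5=0.00

Answer: 5.14 μC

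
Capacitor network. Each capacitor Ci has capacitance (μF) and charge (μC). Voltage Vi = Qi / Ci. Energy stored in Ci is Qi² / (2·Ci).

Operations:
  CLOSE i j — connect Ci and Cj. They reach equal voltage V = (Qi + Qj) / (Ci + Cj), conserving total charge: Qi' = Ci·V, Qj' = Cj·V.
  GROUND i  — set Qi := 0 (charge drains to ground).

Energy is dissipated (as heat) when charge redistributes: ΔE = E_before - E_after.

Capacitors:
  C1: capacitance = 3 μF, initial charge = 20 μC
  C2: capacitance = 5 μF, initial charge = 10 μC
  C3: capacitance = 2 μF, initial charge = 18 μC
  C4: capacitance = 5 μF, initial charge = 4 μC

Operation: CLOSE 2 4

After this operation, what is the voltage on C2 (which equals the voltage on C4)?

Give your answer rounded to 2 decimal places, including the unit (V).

Initial: C1(3μF, Q=20μC, V=6.67V), C2(5μF, Q=10μC, V=2.00V), C3(2μF, Q=18μC, V=9.00V), C4(5μF, Q=4μC, V=0.80V)
Op 1: CLOSE 2-4: Q_total=14.00, C_total=10.00, V=1.40; Q2=7.00, Q4=7.00; dissipated=1.800

Answer: 1.40 V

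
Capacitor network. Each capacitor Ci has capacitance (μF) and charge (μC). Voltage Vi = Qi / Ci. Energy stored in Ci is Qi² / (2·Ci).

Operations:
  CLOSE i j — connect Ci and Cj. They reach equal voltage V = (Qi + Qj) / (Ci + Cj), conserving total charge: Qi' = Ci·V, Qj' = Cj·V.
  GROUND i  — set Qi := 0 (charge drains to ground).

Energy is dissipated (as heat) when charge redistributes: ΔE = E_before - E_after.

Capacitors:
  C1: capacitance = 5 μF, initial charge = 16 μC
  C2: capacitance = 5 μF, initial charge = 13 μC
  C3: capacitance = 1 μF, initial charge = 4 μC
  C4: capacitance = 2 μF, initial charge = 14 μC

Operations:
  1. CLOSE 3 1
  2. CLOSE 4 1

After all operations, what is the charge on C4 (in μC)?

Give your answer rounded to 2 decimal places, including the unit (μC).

Initial: C1(5μF, Q=16μC, V=3.20V), C2(5μF, Q=13μC, V=2.60V), C3(1μF, Q=4μC, V=4.00V), C4(2μF, Q=14μC, V=7.00V)
Op 1: CLOSE 3-1: Q_total=20.00, C_total=6.00, V=3.33; Q3=3.33, Q1=16.67; dissipated=0.267
Op 2: CLOSE 4-1: Q_total=30.67, C_total=7.00, V=4.38; Q4=8.76, Q1=21.90; dissipated=9.603
Final charges: Q1=21.90, Q2=13.00, Q3=3.33, Q4=8.76

Answer: 8.76 μC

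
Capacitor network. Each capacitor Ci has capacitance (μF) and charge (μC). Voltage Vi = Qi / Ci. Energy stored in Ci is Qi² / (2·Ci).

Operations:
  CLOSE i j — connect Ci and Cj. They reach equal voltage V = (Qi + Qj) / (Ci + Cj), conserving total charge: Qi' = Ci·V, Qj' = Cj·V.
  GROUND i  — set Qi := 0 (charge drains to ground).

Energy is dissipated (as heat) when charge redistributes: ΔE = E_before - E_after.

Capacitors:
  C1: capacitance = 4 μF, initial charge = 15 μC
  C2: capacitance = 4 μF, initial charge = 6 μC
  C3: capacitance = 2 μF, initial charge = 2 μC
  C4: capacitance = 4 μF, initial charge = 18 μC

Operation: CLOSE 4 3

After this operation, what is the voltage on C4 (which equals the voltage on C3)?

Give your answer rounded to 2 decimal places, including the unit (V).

Answer: 3.33 V

Derivation:
Initial: C1(4μF, Q=15μC, V=3.75V), C2(4μF, Q=6μC, V=1.50V), C3(2μF, Q=2μC, V=1.00V), C4(4μF, Q=18μC, V=4.50V)
Op 1: CLOSE 4-3: Q_total=20.00, C_total=6.00, V=3.33; Q4=13.33, Q3=6.67; dissipated=8.167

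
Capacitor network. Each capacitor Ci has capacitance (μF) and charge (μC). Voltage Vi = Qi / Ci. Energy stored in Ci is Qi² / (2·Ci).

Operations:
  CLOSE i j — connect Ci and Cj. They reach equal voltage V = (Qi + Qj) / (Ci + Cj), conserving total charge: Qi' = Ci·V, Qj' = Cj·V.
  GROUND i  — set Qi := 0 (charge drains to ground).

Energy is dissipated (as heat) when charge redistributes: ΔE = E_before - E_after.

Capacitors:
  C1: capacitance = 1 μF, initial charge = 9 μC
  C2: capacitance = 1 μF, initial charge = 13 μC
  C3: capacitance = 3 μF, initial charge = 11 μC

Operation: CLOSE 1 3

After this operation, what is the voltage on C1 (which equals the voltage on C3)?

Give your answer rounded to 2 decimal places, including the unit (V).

Answer: 5.00 V

Derivation:
Initial: C1(1μF, Q=9μC, V=9.00V), C2(1μF, Q=13μC, V=13.00V), C3(3μF, Q=11μC, V=3.67V)
Op 1: CLOSE 1-3: Q_total=20.00, C_total=4.00, V=5.00; Q1=5.00, Q3=15.00; dissipated=10.667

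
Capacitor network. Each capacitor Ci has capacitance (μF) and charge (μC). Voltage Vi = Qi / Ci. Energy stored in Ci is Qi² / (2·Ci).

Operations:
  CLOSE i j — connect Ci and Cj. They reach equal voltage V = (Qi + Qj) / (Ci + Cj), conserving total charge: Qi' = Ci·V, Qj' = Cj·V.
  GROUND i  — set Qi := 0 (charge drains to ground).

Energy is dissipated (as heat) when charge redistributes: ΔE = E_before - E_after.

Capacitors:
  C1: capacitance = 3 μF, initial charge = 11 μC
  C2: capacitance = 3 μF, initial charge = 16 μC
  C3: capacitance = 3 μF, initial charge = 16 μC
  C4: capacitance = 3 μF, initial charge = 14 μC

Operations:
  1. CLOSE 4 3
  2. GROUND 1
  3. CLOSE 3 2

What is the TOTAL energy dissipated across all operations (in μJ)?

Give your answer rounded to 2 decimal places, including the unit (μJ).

Answer: 20.58 μJ

Derivation:
Initial: C1(3μF, Q=11μC, V=3.67V), C2(3μF, Q=16μC, V=5.33V), C3(3μF, Q=16μC, V=5.33V), C4(3μF, Q=14μC, V=4.67V)
Op 1: CLOSE 4-3: Q_total=30.00, C_total=6.00, V=5.00; Q4=15.00, Q3=15.00; dissipated=0.333
Op 2: GROUND 1: Q1=0; energy lost=20.167
Op 3: CLOSE 3-2: Q_total=31.00, C_total=6.00, V=5.17; Q3=15.50, Q2=15.50; dissipated=0.083
Total dissipated: 20.583 μJ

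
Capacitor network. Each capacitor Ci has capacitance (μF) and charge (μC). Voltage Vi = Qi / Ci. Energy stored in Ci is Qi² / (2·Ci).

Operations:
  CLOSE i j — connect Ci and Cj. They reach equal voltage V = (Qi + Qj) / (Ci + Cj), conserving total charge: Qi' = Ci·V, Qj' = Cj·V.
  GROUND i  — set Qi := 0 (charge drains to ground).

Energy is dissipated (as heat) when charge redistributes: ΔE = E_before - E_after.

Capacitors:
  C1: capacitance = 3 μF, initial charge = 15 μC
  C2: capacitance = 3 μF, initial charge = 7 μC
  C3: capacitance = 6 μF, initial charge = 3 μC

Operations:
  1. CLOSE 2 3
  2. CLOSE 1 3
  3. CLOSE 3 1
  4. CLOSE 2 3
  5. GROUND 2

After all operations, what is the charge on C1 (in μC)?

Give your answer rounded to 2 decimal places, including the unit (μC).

Answer: 7.22 μC

Derivation:
Initial: C1(3μF, Q=15μC, V=5.00V), C2(3μF, Q=7μC, V=2.33V), C3(6μF, Q=3μC, V=0.50V)
Op 1: CLOSE 2-3: Q_total=10.00, C_total=9.00, V=1.11; Q2=3.33, Q3=6.67; dissipated=3.361
Op 2: CLOSE 1-3: Q_total=21.67, C_total=9.00, V=2.41; Q1=7.22, Q3=14.44; dissipated=15.123
Op 3: CLOSE 3-1: Q_total=21.67, C_total=9.00, V=2.41; Q3=14.44, Q1=7.22; dissipated=0.000
Op 4: CLOSE 2-3: Q_total=17.78, C_total=9.00, V=1.98; Q2=5.93, Q3=11.85; dissipated=1.680
Op 5: GROUND 2: Q2=0; energy lost=5.853
Final charges: Q1=7.22, Q2=0.00, Q3=11.85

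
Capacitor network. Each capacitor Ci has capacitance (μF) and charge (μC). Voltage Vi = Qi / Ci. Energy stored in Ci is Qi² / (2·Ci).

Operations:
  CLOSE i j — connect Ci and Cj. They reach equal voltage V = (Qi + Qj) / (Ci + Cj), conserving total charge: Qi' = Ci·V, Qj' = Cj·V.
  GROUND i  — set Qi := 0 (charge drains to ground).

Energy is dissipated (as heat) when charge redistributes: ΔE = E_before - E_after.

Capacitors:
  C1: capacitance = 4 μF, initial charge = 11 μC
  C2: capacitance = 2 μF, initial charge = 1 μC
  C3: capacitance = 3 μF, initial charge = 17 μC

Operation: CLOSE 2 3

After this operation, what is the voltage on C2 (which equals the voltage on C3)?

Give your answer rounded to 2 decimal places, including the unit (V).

Answer: 3.60 V

Derivation:
Initial: C1(4μF, Q=11μC, V=2.75V), C2(2μF, Q=1μC, V=0.50V), C3(3μF, Q=17μC, V=5.67V)
Op 1: CLOSE 2-3: Q_total=18.00, C_total=5.00, V=3.60; Q2=7.20, Q3=10.80; dissipated=16.017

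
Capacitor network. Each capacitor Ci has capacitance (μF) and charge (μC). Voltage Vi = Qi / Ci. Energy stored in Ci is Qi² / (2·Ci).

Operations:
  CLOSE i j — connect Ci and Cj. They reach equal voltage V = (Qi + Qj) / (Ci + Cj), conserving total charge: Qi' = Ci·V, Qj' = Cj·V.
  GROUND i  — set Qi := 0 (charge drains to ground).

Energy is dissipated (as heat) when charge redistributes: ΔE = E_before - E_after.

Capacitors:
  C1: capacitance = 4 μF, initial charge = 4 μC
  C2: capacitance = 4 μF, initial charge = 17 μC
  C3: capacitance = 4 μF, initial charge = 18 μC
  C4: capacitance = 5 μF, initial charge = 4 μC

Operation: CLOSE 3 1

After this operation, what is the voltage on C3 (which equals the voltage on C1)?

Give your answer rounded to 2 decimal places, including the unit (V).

Answer: 2.75 V

Derivation:
Initial: C1(4μF, Q=4μC, V=1.00V), C2(4μF, Q=17μC, V=4.25V), C3(4μF, Q=18μC, V=4.50V), C4(5μF, Q=4μC, V=0.80V)
Op 1: CLOSE 3-1: Q_total=22.00, C_total=8.00, V=2.75; Q3=11.00, Q1=11.00; dissipated=12.250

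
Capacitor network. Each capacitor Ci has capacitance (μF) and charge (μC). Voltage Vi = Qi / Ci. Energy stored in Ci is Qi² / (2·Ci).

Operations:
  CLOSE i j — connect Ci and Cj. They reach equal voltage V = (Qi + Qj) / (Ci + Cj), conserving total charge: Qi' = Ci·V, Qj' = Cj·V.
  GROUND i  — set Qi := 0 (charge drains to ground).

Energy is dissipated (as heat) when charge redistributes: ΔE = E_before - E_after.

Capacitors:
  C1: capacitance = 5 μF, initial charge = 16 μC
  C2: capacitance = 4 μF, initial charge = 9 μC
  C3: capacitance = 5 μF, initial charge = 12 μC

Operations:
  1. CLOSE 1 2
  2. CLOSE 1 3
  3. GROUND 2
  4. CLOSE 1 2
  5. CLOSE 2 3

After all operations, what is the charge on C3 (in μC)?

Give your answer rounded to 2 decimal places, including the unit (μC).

Initial: C1(5μF, Q=16μC, V=3.20V), C2(4μF, Q=9μC, V=2.25V), C3(5μF, Q=12μC, V=2.40V)
Op 1: CLOSE 1-2: Q_total=25.00, C_total=9.00, V=2.78; Q1=13.89, Q2=11.11; dissipated=1.003
Op 2: CLOSE 1-3: Q_total=25.89, C_total=10.00, V=2.59; Q1=12.94, Q3=12.94; dissipated=0.178
Op 3: GROUND 2: Q2=0; energy lost=15.432
Op 4: CLOSE 1-2: Q_total=12.94, C_total=9.00, V=1.44; Q1=7.19, Q2=5.75; dissipated=7.447
Op 5: CLOSE 2-3: Q_total=18.70, C_total=9.00, V=2.08; Q2=8.31, Q3=10.39; dissipated=1.471
Final charges: Q1=7.19, Q2=8.31, Q3=10.39

Answer: 10.39 μC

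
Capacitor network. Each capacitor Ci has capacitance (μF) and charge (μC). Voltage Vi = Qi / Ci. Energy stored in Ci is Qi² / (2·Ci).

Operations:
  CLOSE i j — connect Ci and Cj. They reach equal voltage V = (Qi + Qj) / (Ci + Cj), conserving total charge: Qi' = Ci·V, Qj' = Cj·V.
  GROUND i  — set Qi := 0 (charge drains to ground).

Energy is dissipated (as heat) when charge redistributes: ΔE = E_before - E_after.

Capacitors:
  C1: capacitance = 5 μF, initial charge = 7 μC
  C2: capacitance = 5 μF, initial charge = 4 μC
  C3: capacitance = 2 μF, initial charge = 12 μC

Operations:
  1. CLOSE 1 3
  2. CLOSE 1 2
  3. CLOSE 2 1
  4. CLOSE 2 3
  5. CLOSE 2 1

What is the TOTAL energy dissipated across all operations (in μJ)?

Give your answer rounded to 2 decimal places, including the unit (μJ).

Answer: 20.44 μJ

Derivation:
Initial: C1(5μF, Q=7μC, V=1.40V), C2(5μF, Q=4μC, V=0.80V), C3(2μF, Q=12μC, V=6.00V)
Op 1: CLOSE 1-3: Q_total=19.00, C_total=7.00, V=2.71; Q1=13.57, Q3=5.43; dissipated=15.114
Op 2: CLOSE 1-2: Q_total=17.57, C_total=10.00, V=1.76; Q1=8.79, Q2=8.79; dissipated=4.581
Op 3: CLOSE 2-1: Q_total=17.57, C_total=10.00, V=1.76; Q2=8.79, Q1=8.79; dissipated=0.000
Op 4: CLOSE 2-3: Q_total=14.21, C_total=7.00, V=2.03; Q2=10.15, Q3=4.06; dissipated=0.654
Op 5: CLOSE 2-1: Q_total=18.94, C_total=10.00, V=1.89; Q2=9.47, Q1=9.47; dissipated=0.093
Total dissipated: 20.443 μJ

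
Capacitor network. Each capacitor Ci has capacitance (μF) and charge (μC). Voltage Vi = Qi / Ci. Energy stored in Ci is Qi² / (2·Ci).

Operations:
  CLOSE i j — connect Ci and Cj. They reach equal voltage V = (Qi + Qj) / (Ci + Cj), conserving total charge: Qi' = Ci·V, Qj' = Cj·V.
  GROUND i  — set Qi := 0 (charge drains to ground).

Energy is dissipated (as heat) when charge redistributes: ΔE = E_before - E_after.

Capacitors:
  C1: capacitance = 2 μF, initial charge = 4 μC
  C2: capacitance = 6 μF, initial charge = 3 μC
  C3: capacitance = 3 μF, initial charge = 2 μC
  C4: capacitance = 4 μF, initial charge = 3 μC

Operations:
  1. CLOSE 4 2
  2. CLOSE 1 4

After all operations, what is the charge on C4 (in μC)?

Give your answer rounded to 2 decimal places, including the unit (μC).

Answer: 4.27 μC

Derivation:
Initial: C1(2μF, Q=4μC, V=2.00V), C2(6μF, Q=3μC, V=0.50V), C3(3μF, Q=2μC, V=0.67V), C4(4μF, Q=3μC, V=0.75V)
Op 1: CLOSE 4-2: Q_total=6.00, C_total=10.00, V=0.60; Q4=2.40, Q2=3.60; dissipated=0.075
Op 2: CLOSE 1-4: Q_total=6.40, C_total=6.00, V=1.07; Q1=2.13, Q4=4.27; dissipated=1.307
Final charges: Q1=2.13, Q2=3.60, Q3=2.00, Q4=4.27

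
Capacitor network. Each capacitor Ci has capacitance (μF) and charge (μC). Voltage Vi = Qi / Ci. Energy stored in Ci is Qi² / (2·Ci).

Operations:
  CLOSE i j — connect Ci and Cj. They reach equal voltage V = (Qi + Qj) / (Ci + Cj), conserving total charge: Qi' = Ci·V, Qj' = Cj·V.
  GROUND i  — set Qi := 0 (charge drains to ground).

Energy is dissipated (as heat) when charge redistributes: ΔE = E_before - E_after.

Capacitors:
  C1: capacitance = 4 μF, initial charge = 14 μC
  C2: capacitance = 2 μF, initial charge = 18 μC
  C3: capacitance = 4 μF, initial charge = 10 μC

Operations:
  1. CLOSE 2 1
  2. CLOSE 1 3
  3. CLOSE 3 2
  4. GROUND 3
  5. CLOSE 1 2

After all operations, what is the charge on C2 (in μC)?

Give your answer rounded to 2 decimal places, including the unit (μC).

Initial: C1(4μF, Q=14μC, V=3.50V), C2(2μF, Q=18μC, V=9.00V), C3(4μF, Q=10μC, V=2.50V)
Op 1: CLOSE 2-1: Q_total=32.00, C_total=6.00, V=5.33; Q2=10.67, Q1=21.33; dissipated=20.167
Op 2: CLOSE 1-3: Q_total=31.33, C_total=8.00, V=3.92; Q1=15.67, Q3=15.67; dissipated=8.028
Op 3: CLOSE 3-2: Q_total=26.33, C_total=6.00, V=4.39; Q3=17.56, Q2=8.78; dissipated=1.338
Op 4: GROUND 3: Q3=0; energy lost=38.525
Op 5: CLOSE 1-2: Q_total=24.44, C_total=6.00, V=4.07; Q1=16.30, Q2=8.15; dissipated=0.149
Final charges: Q1=16.30, Q2=8.15, Q3=0.00

Answer: 8.15 μC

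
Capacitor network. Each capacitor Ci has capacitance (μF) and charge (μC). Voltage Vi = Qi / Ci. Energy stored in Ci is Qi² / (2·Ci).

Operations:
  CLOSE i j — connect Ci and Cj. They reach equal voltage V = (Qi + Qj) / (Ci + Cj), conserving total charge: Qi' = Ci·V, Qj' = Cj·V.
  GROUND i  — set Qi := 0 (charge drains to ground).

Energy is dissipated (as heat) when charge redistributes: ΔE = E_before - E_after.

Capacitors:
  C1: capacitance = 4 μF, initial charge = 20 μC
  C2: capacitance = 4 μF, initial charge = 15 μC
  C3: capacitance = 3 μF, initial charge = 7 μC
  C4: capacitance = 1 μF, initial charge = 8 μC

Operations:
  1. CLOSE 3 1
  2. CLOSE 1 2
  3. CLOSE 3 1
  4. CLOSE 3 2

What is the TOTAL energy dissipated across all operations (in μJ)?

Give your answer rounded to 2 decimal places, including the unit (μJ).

Answer: 6.11 μJ

Derivation:
Initial: C1(4μF, Q=20μC, V=5.00V), C2(4μF, Q=15μC, V=3.75V), C3(3μF, Q=7μC, V=2.33V), C4(1μF, Q=8μC, V=8.00V)
Op 1: CLOSE 3-1: Q_total=27.00, C_total=7.00, V=3.86; Q3=11.57, Q1=15.43; dissipated=6.095
Op 2: CLOSE 1-2: Q_total=30.43, C_total=8.00, V=3.80; Q1=15.21, Q2=15.21; dissipated=0.011
Op 3: CLOSE 3-1: Q_total=26.79, C_total=7.00, V=3.83; Q3=11.48, Q1=15.31; dissipated=0.002
Op 4: CLOSE 3-2: Q_total=26.69, C_total=7.00, V=3.81; Q3=11.44, Q2=15.25; dissipated=0.000
Total dissipated: 6.110 μJ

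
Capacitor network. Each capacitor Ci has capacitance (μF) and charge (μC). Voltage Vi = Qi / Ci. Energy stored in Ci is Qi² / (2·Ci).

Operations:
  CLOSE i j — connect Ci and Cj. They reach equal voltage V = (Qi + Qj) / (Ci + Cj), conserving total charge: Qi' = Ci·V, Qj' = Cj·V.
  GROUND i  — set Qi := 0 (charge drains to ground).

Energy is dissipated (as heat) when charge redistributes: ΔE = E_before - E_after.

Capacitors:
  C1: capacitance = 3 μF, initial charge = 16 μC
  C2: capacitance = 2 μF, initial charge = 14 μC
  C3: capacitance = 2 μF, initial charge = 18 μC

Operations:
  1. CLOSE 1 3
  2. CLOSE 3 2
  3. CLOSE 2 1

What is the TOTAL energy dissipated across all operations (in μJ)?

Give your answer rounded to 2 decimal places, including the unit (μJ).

Answer: 8.09 μJ

Derivation:
Initial: C1(3μF, Q=16μC, V=5.33V), C2(2μF, Q=14μC, V=7.00V), C3(2μF, Q=18μC, V=9.00V)
Op 1: CLOSE 1-3: Q_total=34.00, C_total=5.00, V=6.80; Q1=20.40, Q3=13.60; dissipated=8.067
Op 2: CLOSE 3-2: Q_total=27.60, C_total=4.00, V=6.90; Q3=13.80, Q2=13.80; dissipated=0.020
Op 3: CLOSE 2-1: Q_total=34.20, C_total=5.00, V=6.84; Q2=13.68, Q1=20.52; dissipated=0.006
Total dissipated: 8.093 μJ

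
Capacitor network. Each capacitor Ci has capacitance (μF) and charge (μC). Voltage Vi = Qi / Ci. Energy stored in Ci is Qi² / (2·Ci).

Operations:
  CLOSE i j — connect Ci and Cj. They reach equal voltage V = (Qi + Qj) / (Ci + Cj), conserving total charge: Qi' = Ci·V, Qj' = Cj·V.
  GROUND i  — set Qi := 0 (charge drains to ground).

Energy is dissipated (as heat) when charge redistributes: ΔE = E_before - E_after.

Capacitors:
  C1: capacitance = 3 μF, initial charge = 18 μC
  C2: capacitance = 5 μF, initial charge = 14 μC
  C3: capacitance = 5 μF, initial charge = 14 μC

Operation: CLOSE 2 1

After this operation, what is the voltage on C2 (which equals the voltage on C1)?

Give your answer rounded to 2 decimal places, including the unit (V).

Answer: 4.00 V

Derivation:
Initial: C1(3μF, Q=18μC, V=6.00V), C2(5μF, Q=14μC, V=2.80V), C3(5μF, Q=14μC, V=2.80V)
Op 1: CLOSE 2-1: Q_total=32.00, C_total=8.00, V=4.00; Q2=20.00, Q1=12.00; dissipated=9.600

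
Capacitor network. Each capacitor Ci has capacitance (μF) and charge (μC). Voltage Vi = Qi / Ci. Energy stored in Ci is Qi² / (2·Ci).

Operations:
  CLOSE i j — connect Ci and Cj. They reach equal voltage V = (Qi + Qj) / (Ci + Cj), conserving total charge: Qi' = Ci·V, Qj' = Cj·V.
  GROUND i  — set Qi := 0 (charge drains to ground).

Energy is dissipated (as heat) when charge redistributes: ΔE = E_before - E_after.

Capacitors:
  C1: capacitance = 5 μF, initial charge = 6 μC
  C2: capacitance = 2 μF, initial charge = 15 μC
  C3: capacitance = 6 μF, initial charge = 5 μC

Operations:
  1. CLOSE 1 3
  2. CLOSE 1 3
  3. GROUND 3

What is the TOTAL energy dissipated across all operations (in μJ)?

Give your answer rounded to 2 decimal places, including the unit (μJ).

Answer: 3.18 μJ

Derivation:
Initial: C1(5μF, Q=6μC, V=1.20V), C2(2μF, Q=15μC, V=7.50V), C3(6μF, Q=5μC, V=0.83V)
Op 1: CLOSE 1-3: Q_total=11.00, C_total=11.00, V=1.00; Q1=5.00, Q3=6.00; dissipated=0.183
Op 2: CLOSE 1-3: Q_total=11.00, C_total=11.00, V=1.00; Q1=5.00, Q3=6.00; dissipated=0.000
Op 3: GROUND 3: Q3=0; energy lost=3.000
Total dissipated: 3.183 μJ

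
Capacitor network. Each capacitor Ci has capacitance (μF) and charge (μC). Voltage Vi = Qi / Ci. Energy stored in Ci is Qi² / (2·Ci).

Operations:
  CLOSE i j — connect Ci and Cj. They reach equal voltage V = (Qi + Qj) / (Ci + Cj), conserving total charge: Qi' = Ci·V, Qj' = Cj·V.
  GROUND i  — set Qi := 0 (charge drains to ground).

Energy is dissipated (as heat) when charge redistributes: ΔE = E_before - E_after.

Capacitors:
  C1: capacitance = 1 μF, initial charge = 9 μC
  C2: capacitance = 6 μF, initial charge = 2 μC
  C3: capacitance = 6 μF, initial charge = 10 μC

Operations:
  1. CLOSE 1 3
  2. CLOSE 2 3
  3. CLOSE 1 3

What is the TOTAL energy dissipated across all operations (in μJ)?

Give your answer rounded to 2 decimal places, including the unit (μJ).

Initial: C1(1μF, Q=9μC, V=9.00V), C2(6μF, Q=2μC, V=0.33V), C3(6μF, Q=10μC, V=1.67V)
Op 1: CLOSE 1-3: Q_total=19.00, C_total=7.00, V=2.71; Q1=2.71, Q3=16.29; dissipated=23.048
Op 2: CLOSE 2-3: Q_total=18.29, C_total=12.00, V=1.52; Q2=9.14, Q3=9.14; dissipated=8.503
Op 3: CLOSE 1-3: Q_total=11.86, C_total=7.00, V=1.69; Q1=1.69, Q3=10.16; dissipated=0.607
Total dissipated: 32.158 μJ

Answer: 32.16 μJ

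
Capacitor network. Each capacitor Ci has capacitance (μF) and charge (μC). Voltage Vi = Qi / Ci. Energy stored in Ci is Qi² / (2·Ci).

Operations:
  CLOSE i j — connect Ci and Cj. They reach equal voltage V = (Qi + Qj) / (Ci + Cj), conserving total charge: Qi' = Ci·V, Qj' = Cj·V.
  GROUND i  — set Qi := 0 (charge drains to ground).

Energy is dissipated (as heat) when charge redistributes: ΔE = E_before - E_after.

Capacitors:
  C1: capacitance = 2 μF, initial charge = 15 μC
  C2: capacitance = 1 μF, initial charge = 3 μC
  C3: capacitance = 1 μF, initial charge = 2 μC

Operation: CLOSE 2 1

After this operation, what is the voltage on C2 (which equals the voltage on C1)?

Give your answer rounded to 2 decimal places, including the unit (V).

Initial: C1(2μF, Q=15μC, V=7.50V), C2(1μF, Q=3μC, V=3.00V), C3(1μF, Q=2μC, V=2.00V)
Op 1: CLOSE 2-1: Q_total=18.00, C_total=3.00, V=6.00; Q2=6.00, Q1=12.00; dissipated=6.750

Answer: 6.00 V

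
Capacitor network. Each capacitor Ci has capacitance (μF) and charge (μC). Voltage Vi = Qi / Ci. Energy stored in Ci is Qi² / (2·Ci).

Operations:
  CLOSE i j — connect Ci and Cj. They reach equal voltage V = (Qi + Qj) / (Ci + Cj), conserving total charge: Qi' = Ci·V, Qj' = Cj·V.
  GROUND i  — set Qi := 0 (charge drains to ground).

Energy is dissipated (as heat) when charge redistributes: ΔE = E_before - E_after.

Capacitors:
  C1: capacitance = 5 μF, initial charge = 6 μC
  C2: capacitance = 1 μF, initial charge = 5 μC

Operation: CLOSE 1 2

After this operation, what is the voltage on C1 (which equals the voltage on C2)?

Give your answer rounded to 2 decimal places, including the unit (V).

Answer: 1.83 V

Derivation:
Initial: C1(5μF, Q=6μC, V=1.20V), C2(1μF, Q=5μC, V=5.00V)
Op 1: CLOSE 1-2: Q_total=11.00, C_total=6.00, V=1.83; Q1=9.17, Q2=1.83; dissipated=6.017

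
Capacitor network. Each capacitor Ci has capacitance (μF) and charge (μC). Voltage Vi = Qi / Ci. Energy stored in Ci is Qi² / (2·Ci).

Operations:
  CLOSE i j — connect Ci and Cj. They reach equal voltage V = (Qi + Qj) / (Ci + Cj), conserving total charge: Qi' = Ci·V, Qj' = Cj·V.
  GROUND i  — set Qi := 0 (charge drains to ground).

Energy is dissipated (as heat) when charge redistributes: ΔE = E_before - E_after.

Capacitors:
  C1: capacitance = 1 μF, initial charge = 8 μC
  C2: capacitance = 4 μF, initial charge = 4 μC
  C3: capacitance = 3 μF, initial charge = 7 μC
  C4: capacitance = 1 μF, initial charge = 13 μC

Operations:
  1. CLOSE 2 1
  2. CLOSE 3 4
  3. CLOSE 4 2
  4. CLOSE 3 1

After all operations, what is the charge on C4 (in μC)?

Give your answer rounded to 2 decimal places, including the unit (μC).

Answer: 2.92 μC

Derivation:
Initial: C1(1μF, Q=8μC, V=8.00V), C2(4μF, Q=4μC, V=1.00V), C3(3μF, Q=7μC, V=2.33V), C4(1μF, Q=13μC, V=13.00V)
Op 1: CLOSE 2-1: Q_total=12.00, C_total=5.00, V=2.40; Q2=9.60, Q1=2.40; dissipated=19.600
Op 2: CLOSE 3-4: Q_total=20.00, C_total=4.00, V=5.00; Q3=15.00, Q4=5.00; dissipated=42.667
Op 3: CLOSE 4-2: Q_total=14.60, C_total=5.00, V=2.92; Q4=2.92, Q2=11.68; dissipated=2.704
Op 4: CLOSE 3-1: Q_total=17.40, C_total=4.00, V=4.35; Q3=13.05, Q1=4.35; dissipated=2.535
Final charges: Q1=4.35, Q2=11.68, Q3=13.05, Q4=2.92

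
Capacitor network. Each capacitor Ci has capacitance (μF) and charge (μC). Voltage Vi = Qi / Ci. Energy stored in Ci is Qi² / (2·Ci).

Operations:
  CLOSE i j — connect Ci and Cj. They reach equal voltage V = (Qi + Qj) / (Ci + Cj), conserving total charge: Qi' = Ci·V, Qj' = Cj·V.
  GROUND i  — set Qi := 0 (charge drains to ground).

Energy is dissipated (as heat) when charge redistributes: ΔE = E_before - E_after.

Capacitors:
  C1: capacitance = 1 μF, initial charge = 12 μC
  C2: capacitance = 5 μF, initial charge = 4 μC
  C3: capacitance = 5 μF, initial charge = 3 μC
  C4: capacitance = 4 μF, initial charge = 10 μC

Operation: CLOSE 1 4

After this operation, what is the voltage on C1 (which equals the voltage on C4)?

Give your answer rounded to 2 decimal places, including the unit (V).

Initial: C1(1μF, Q=12μC, V=12.00V), C2(5μF, Q=4μC, V=0.80V), C3(5μF, Q=3μC, V=0.60V), C4(4μF, Q=10μC, V=2.50V)
Op 1: CLOSE 1-4: Q_total=22.00, C_total=5.00, V=4.40; Q1=4.40, Q4=17.60; dissipated=36.100

Answer: 4.40 V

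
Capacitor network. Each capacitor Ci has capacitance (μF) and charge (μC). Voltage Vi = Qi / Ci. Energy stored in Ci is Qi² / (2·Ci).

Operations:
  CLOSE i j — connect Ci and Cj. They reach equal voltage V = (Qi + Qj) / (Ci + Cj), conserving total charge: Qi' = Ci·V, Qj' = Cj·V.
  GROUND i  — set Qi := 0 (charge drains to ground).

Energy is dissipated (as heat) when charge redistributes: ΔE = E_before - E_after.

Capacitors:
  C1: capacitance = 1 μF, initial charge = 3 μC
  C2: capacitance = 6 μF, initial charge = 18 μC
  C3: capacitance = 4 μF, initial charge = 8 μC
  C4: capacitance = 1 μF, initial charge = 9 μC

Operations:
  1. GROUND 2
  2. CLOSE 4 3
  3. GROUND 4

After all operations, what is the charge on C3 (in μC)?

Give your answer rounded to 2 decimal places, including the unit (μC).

Answer: 13.60 μC

Derivation:
Initial: C1(1μF, Q=3μC, V=3.00V), C2(6μF, Q=18μC, V=3.00V), C3(4μF, Q=8μC, V=2.00V), C4(1μF, Q=9μC, V=9.00V)
Op 1: GROUND 2: Q2=0; energy lost=27.000
Op 2: CLOSE 4-3: Q_total=17.00, C_total=5.00, V=3.40; Q4=3.40, Q3=13.60; dissipated=19.600
Op 3: GROUND 4: Q4=0; energy lost=5.780
Final charges: Q1=3.00, Q2=0.00, Q3=13.60, Q4=0.00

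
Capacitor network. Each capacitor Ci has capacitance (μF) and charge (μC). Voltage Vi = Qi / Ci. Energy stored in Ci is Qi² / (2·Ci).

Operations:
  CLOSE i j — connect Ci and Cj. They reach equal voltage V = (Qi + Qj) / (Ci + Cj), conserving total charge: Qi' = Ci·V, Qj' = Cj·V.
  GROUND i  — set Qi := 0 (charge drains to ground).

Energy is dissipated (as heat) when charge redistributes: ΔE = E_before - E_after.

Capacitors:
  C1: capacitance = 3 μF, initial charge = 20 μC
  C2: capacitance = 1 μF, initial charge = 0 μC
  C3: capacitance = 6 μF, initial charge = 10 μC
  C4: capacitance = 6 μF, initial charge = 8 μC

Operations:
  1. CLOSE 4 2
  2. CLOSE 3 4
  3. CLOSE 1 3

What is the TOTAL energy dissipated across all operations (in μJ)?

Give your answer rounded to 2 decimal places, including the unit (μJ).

Initial: C1(3μF, Q=20μC, V=6.67V), C2(1μF, Q=0μC, V=0.00V), C3(6μF, Q=10μC, V=1.67V), C4(6μF, Q=8μC, V=1.33V)
Op 1: CLOSE 4-2: Q_total=8.00, C_total=7.00, V=1.14; Q4=6.86, Q2=1.14; dissipated=0.762
Op 2: CLOSE 3-4: Q_total=16.86, C_total=12.00, V=1.40; Q3=8.43, Q4=8.43; dissipated=0.412
Op 3: CLOSE 1-3: Q_total=28.43, C_total=9.00, V=3.16; Q1=9.48, Q3=18.95; dissipated=27.688
Total dissipated: 28.861 μJ

Answer: 28.86 μJ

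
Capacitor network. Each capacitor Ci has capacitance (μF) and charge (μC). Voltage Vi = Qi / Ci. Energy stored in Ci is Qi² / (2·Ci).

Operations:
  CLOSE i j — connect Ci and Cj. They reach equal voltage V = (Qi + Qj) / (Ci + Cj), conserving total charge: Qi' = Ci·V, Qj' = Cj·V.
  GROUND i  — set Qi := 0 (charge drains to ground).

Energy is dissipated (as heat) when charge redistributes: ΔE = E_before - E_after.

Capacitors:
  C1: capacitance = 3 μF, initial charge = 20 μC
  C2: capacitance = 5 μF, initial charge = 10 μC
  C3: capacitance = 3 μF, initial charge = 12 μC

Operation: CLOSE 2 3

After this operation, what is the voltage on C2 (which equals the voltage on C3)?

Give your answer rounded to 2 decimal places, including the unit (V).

Answer: 2.75 V

Derivation:
Initial: C1(3μF, Q=20μC, V=6.67V), C2(5μF, Q=10μC, V=2.00V), C3(3μF, Q=12μC, V=4.00V)
Op 1: CLOSE 2-3: Q_total=22.00, C_total=8.00, V=2.75; Q2=13.75, Q3=8.25; dissipated=3.750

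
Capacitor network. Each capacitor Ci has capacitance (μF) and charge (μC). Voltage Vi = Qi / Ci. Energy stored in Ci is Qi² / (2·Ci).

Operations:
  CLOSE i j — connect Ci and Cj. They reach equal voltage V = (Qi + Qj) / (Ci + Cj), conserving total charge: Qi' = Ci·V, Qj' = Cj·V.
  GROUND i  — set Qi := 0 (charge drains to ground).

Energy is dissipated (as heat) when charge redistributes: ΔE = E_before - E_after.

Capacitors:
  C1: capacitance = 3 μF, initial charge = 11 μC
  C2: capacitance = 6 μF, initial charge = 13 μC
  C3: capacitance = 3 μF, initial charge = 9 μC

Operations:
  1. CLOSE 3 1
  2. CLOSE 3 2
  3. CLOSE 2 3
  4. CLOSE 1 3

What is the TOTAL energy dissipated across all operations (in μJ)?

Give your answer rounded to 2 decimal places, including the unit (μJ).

Initial: C1(3μF, Q=11μC, V=3.67V), C2(6μF, Q=13μC, V=2.17V), C3(3μF, Q=9μC, V=3.00V)
Op 1: CLOSE 3-1: Q_total=20.00, C_total=6.00, V=3.33; Q3=10.00, Q1=10.00; dissipated=0.333
Op 2: CLOSE 3-2: Q_total=23.00, C_total=9.00, V=2.56; Q3=7.67, Q2=15.33; dissipated=1.361
Op 3: CLOSE 2-3: Q_total=23.00, C_total=9.00, V=2.56; Q2=15.33, Q3=7.67; dissipated=0.000
Op 4: CLOSE 1-3: Q_total=17.67, C_total=6.00, V=2.94; Q1=8.83, Q3=8.83; dissipated=0.454
Total dissipated: 2.148 μJ

Answer: 2.15 μJ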